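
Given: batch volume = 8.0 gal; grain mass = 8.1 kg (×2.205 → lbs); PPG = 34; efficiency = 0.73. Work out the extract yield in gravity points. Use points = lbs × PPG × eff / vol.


lbs = 8.1 × 2.205 = 17.8605
points = 17.8605 × 34 × 0.73 / 8.0

55.4122 points


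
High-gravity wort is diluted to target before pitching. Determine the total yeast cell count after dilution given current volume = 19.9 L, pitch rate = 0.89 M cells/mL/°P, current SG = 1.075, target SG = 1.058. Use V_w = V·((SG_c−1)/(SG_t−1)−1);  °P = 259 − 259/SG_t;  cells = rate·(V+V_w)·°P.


V_w = 19.9·((1.075−1)/(1.058−1)−1) = 5.8328
V_final = 19.9 + 5.8328 = 25.7328
°P = 259 − 259/1.058 = 14.1985
cells = 0.89·25.7328·14.1985

325.1760 billion cells


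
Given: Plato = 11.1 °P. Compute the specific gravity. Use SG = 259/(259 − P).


SG = 259/(259 − 11.1)

1.0448


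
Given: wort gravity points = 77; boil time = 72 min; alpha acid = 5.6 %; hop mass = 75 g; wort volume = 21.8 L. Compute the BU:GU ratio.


U = 1.65·0.000125^(GP/1000)·(1−e^(−0.04t))/4.15;  IBU = (α/100)·m·U·1000/V;  BU:GU = IBU/GP
U = 1.65·0.000125^(77/1000)·(1−e^(−0.04·72))/4.15 = 0.1878
IBU = (5.6/100)·75·0.1878·1000/21.8 = 36.1910
BU:GU = 36.1910/77

0.4700


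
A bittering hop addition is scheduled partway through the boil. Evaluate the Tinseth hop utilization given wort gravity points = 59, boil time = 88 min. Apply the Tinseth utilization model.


U = 1.65·0.000125^(GP/1000) · (1 − e^(−0.04·t))/4.15
bigness = 1.65·0.000125^(59/1000) = 0.9710
boil_factor = (1 − e^(−0.04·88))/4.15 = 0.2338
U = 0.9710 · 0.2338

0.2270


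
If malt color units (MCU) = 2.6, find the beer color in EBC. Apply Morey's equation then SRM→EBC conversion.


SRM = 1.4922·MCU^0.6859;  EBC = SRM·1.97
SRM = 1.4922·2.6^0.6859 = 2.8738
EBC = 2.8738·1.97

5.6614 EBC


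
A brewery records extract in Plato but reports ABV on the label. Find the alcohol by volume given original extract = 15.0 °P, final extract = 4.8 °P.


SG = 259/(259 − P);  ABV = (OG − FG)·131.25
OG = 259/(259 − 15.0) = 1.0615
FG = 259/(259 − 4.8) = 1.0189
ABV = (1.0615 − 1.0189)·131.25

5.5903 % ABV


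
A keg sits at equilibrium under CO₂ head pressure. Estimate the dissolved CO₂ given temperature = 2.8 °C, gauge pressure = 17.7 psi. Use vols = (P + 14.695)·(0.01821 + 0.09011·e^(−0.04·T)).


vols = (17.7 + 14.695)·(0.01821 + 0.09011·e^(−0.04·2.8))

3.1997 volumes


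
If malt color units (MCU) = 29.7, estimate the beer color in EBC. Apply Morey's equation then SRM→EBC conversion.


SRM = 1.4922·MCU^0.6859;  EBC = SRM·1.97
SRM = 1.4922·29.7^0.6859 = 15.2753
EBC = 15.2753·1.97

30.0924 EBC


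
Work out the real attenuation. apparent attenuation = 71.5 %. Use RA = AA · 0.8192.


RA = 71.5 · 0.8192

58.5728 %


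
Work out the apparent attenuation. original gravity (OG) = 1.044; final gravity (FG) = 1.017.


AA = (OG − FG)/(OG − 1) · 100
AA = (1.044 − 1.017)/(1.044 − 1) · 100

61.3636 %


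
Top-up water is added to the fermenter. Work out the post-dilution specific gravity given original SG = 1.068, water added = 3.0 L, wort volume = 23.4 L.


SG_new = 1 + (SG_old − 1)·V_old/(V_old + V_water)
pts = (1.068 − 1)·1000·23.4/(23.4 + 3.0) = 60.2727
SG_new = 1 + 60.2727/1000

1.0603


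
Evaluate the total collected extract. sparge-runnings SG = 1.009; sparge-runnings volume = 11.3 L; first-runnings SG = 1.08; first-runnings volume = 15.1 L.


total = Σ (SG_i − 1)·1000·V_i
first = (1.08 − 1)·1000·15.1 = 1208.0000
sparge = (1.009 − 1)·1000·11.3 = 101.7000
total = 1208.0000 + 101.7000

1309.7000 gravity·L


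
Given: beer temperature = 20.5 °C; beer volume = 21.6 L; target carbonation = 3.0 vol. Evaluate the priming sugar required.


residual = 14.695·(0.01821 + 0.09011·e^(−0.04·T));  sugar = (target − residual)·4.0·V
residual = 14.695·(0.01821 + 0.09011·e^(−0.04·20.5)) = 0.8508
sugar = (3.0 − 0.8508)·4.0·21.6

185.6908 g


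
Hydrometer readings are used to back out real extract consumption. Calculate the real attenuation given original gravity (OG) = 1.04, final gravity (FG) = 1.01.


AA = (OG−FG)/(OG−1)·100;  RA = AA·0.8192
AA = (1.04 − 1.01)/(1.04 − 1)·100 = 75.0000
RA = 75.0000·0.8192

61.4400 %


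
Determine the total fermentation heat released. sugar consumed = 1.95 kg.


Q = m_sugar · 590 kJ/kg
Q = 1.95 · 590

1150.5000 kJ


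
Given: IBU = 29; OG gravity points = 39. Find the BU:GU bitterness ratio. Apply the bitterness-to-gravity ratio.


BU:GU = IBU / OG_points
BU:GU = 29 / 39

0.7436


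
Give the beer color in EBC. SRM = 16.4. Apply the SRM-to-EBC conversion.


EBC = SRM · 1.97
EBC = 16.4 · 1.97

32.3080 EBC


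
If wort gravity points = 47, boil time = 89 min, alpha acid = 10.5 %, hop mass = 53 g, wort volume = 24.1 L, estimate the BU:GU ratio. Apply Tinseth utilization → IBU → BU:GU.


U = 1.65·0.000125^(GP/1000)·(1−e^(−0.04t))/4.15;  IBU = (α/100)·m·U·1000/V;  BU:GU = IBU/GP
U = 1.65·0.000125^(47/1000)·(1−e^(−0.04·89))/4.15 = 0.2532
IBU = (10.5/100)·53·0.2532·1000/24.1 = 58.4667
BU:GU = 58.4667/47

1.2440


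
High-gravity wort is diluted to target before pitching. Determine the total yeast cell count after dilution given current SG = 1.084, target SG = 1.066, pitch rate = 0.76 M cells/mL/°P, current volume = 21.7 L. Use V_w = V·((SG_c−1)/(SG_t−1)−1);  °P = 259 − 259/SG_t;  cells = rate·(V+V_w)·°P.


V_w = 21.7·((1.084−1)/(1.066−1)−1) = 5.9182
V_final = 21.7 + 5.9182 = 27.6182
°P = 259 − 259/1.066 = 16.0356
cells = 0.76·27.6182·16.0356

336.5853 billion cells


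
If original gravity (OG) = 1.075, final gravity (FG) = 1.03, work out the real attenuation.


AA = (OG−FG)/(OG−1)·100;  RA = AA·0.8192
AA = (1.075 − 1.03)/(1.075 − 1)·100 = 60.0000
RA = 60.0000·0.8192

49.1520 %


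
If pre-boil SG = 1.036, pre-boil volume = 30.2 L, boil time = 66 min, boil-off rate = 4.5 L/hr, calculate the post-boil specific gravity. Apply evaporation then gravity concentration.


V_post = V_pre − rate·(t/60);  SG_post = 1 + (SG_pre−1)·V_pre/V_post
V_post = 30.2 − 4.5·(66/60) = 25.2500
SG_post = 1 + (1.036 − 1)·30.2/25.2500

1.0431


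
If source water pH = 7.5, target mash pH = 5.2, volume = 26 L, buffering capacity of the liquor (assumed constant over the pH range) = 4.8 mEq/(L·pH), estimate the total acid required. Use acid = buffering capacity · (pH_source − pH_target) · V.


acid = 4.8 · (7.5 − 5.2) · 26

287.0400 mEq


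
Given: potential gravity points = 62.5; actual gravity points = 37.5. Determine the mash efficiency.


efficiency = actual / potential × 100
efficiency = 37.5 / 62.5 × 100

60.0000 %


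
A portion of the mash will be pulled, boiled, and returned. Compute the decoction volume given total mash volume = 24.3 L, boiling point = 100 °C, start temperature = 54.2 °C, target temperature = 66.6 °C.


V_dec = V_total·(T_target − T_start)/(T_boil − T_start)
V_dec = 24.3·(66.6 − 54.2)/(100 − 54.2)

6.5790 L


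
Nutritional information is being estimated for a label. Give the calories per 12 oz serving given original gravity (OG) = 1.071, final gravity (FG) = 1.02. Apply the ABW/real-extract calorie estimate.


ABW = (OG−FG)·131.25·0.79/FG;  °P = 259 − 259/SG (for OG→OE and FG→AE);  RE = 0.1808·OE + 0.8192·AE;  Cal = (6.9·ABW + 4·(RE−0.1))·FG·3.55
ABW = (1.071 − 1.02)·131.25·0.79/1.02 = 5.1844
OE = 259 − 259/1.071 = 17.1699 °P
AE = 259 − 259/1.02 = 5.0784 °P
RE = 0.1808·17.1699 + 0.8192·5.0784 = 7.2646 °P
Cal = (6.9·5.1844 + 4·(7.2646−0.1))·1.02·3.55

233.3028 kcal


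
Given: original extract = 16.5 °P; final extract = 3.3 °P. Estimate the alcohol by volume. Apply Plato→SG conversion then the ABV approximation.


SG = 259/(259 − P);  ABV = (OG − FG)·131.25
OG = 259/(259 − 16.5) = 1.0680
FG = 259/(259 − 3.3) = 1.0129
ABV = (1.0680 − 1.0129)·131.25

7.2365 % ABV


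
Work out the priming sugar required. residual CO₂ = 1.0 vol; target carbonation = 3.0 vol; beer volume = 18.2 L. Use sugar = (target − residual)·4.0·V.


sugar = (3.0 − 1.0)·4.0·18.2

145.6000 g


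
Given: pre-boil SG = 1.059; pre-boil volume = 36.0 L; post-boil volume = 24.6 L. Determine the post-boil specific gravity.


SG_post = 1 + (SG_pre − 1)·V_pre/V_post
pts_pre = (1.059 − 1)·1000 = 59.0000
pts_post = 59.0000·36.0/24.6 = 86.3415
SG_post = 1 + 86.3415/1000

1.0863


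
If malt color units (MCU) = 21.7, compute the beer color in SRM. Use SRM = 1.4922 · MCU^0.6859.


SRM = 1.4922 · 21.7^0.6859

12.3170 SRM


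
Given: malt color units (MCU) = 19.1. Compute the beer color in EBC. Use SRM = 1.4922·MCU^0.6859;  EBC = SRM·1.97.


SRM = 1.4922·19.1^0.6859 = 11.2846
EBC = 11.2846·1.97

22.2307 EBC


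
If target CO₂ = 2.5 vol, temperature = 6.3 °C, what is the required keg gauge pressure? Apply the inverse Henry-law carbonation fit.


psi = vols/(0.01821 + 0.09011·e^(−0.04·T)) − 14.695
psi = 2.5/(0.01821 + 0.09011·e^(−0.04·6.3)) − 14.695

13.6344 psi


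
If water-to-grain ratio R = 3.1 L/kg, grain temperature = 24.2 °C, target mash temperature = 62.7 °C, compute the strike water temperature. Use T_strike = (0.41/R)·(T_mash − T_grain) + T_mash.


T_strike = (0.41/3.1)·(62.7 − 24.2) + 62.7

67.7919 °C


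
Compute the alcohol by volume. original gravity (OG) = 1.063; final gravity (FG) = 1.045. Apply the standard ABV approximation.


ABV = (OG − FG) · 131.25
ABV = (1.063 − 1.045) · 131.25

2.3625 % ABV


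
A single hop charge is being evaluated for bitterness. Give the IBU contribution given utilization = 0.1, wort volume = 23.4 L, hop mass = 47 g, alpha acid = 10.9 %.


IBU = (α/100)·mass·U·1000 / V
IBU = (10.9/100)·47·0.1·1000 / 23.4

21.8932 IBU


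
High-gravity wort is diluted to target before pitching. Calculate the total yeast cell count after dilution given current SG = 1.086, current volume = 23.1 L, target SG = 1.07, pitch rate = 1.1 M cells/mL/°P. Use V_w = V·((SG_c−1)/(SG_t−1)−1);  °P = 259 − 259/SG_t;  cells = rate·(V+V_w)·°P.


V_w = 23.1·((1.086−1)/(1.07−1)−1) = 5.2800
V_final = 23.1 + 5.2800 = 28.3800
°P = 259 − 259/1.07 = 16.9439
cells = 1.1·28.3800·16.9439

528.9555 billion cells


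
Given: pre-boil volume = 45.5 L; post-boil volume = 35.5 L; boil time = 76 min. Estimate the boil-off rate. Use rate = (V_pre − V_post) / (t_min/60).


rate = (45.5 − 35.5) / (76/60)

7.8947 L/hr


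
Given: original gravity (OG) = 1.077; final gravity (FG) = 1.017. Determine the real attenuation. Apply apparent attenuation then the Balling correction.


AA = (OG−FG)/(OG−1)·100;  RA = AA·0.8192
AA = (1.077 − 1.017)/(1.077 − 1)·100 = 77.9221
RA = 77.9221·0.8192

63.8338 %


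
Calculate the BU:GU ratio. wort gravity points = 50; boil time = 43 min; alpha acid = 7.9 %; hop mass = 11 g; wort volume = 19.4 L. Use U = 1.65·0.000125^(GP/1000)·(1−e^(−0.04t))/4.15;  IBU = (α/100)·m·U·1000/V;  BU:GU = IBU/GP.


U = 1.65·0.000125^(50/1000)·(1−e^(−0.04·43))/4.15 = 0.2083
IBU = (7.9/100)·11·0.2083·1000/19.4 = 9.3284
BU:GU = 9.3284/50

0.1866


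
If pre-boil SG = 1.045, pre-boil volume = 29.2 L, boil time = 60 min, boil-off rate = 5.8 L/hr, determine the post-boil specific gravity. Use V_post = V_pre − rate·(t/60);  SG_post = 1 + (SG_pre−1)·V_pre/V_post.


V_post = 29.2 − 5.8·(60/60) = 23.4000
SG_post = 1 + (1.045 − 1)·29.2/23.4000

1.0562


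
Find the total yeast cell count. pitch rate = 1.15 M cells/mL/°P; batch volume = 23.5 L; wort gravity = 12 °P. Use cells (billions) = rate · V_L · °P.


cells = 1.15 · 23.5 · 12

324.3000 billion cells


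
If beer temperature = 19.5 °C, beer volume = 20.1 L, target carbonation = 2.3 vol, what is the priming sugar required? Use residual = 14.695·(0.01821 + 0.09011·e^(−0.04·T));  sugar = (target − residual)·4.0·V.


residual = 14.695·(0.01821 + 0.09011·e^(−0.04·19.5)) = 0.8746
sugar = (2.3 − 0.8746)·4.0·20.1

114.6020 g


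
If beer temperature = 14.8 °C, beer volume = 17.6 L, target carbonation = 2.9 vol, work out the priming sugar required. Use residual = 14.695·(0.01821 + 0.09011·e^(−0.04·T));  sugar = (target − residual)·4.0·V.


residual = 14.695·(0.01821 + 0.09011·e^(−0.04·14.8)) = 1.0002
sugar = (2.9 − 1.0002)·4.0·17.6

133.7494 g


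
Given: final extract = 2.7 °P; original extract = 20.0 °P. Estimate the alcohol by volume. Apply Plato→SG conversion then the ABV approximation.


SG = 259/(259 − P);  ABV = (OG − FG)·131.25
OG = 259/(259 − 20.0) = 1.0837
FG = 259/(259 − 2.7) = 1.0105
ABV = (1.0837 − 1.0105)·131.25

9.6006 % ABV


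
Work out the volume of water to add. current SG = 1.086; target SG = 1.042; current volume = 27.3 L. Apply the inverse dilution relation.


V_water = V·((SG_curr − 1)/(SG_target − 1) − 1)
V_water = 27.3·((1.086 − 1)/(1.042 − 1) − 1)

28.6000 L


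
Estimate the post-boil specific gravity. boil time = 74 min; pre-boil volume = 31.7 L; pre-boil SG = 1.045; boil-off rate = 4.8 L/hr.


V_post = V_pre − rate·(t/60);  SG_post = 1 + (SG_pre−1)·V_pre/V_post
V_post = 31.7 − 4.8·(74/60) = 25.7800
SG_post = 1 + (1.045 − 1)·31.7/25.7800

1.0553


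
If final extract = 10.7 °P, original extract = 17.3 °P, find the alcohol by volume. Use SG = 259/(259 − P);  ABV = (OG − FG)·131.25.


OG = 259/(259 − 17.3) = 1.0716
FG = 259/(259 − 10.7) = 1.0431
ABV = (1.0716 − 1.0431)·131.25

3.7384 % ABV


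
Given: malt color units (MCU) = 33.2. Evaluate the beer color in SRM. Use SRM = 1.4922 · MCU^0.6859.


SRM = 1.4922 · 33.2^0.6859

16.4883 SRM


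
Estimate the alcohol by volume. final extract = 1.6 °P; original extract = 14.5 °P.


SG = 259/(259 − P);  ABV = (OG − FG)·131.25
OG = 259/(259 − 14.5) = 1.0593
FG = 259/(259 − 1.6) = 1.0062
ABV = (1.0593 − 1.0062)·131.25

6.9679 % ABV


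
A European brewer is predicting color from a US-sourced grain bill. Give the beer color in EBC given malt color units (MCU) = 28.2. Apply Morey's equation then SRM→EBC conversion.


SRM = 1.4922·MCU^0.6859;  EBC = SRM·1.97
SRM = 1.4922·28.2^0.6859 = 14.7419
EBC = 14.7419·1.97

29.0415 EBC


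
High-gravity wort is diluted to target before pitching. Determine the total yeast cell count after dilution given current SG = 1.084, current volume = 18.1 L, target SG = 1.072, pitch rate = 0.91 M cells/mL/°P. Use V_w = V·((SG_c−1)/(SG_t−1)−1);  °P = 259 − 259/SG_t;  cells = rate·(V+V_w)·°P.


V_w = 18.1·((1.084−1)/(1.072−1)−1) = 3.0167
V_final = 18.1 + 3.0167 = 21.1167
°P = 259 − 259/1.072 = 17.3955
cells = 0.91·21.1167·17.3955

334.2753 billion cells


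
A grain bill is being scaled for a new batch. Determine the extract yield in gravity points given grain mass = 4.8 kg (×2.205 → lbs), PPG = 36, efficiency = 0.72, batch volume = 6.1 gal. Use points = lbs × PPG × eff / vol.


lbs = 4.8 × 2.205 = 10.5840
points = 10.5840 × 36 × 0.72 / 6.1

44.9733 points


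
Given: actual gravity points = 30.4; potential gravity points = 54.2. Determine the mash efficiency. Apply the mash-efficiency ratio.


efficiency = actual / potential × 100
efficiency = 30.4 / 54.2 × 100

56.0886 %


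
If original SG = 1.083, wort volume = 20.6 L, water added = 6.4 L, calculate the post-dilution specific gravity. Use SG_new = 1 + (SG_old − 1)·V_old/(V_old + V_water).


pts = (1.083 − 1)·1000·20.6/(20.6 + 6.4) = 63.3259
SG_new = 1 + 63.3259/1000

1.0633


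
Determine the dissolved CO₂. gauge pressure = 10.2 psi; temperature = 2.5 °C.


vols = (P + 14.695)·(0.01821 + 0.09011·e^(−0.04·T))
vols = (10.2 + 14.695)·(0.01821 + 0.09011·e^(−0.04·2.5))

2.4831 volumes


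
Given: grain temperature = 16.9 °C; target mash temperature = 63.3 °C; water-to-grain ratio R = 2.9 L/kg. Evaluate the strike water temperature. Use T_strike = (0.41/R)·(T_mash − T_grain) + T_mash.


T_strike = (0.41/2.9)·(63.3 − 16.9) + 63.3

69.8600 °C


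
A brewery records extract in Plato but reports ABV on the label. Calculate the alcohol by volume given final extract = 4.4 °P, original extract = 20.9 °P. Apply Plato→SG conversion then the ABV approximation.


SG = 259/(259 − P);  ABV = (OG − FG)·131.25
OG = 259/(259 − 20.9) = 1.0878
FG = 259/(259 − 4.4) = 1.0173
ABV = (1.0878 − 1.0173)·131.25

9.2526 % ABV


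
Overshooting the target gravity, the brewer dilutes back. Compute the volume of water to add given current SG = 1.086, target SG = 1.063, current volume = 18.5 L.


V_water = V·((SG_curr − 1)/(SG_target − 1) − 1)
V_water = 18.5·((1.086 − 1)/(1.063 − 1) − 1)

6.7540 L


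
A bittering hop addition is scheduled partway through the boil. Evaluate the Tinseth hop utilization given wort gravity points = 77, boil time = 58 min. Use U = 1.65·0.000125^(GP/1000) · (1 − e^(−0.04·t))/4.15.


bigness = 1.65·0.000125^(77/1000) = 0.8259
boil_factor = (1 − e^(−0.04·58))/4.15 = 0.2173
U = 0.8259 · 0.2173

0.1795


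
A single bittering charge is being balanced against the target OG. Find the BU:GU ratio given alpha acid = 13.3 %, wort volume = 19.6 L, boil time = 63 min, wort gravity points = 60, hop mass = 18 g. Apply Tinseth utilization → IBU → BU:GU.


U = 1.65·0.000125^(GP/1000)·(1−e^(−0.04t))/4.15;  IBU = (α/100)·m·U·1000/V;  BU:GU = IBU/GP
U = 1.65·0.000125^(60/1000)·(1−e^(−0.04·63))/4.15 = 0.2132
IBU = (13.3/100)·18·0.2132·1000/19.6 = 26.0429
BU:GU = 26.0429/60

0.4340


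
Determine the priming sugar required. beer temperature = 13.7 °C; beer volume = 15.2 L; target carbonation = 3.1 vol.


residual = 14.695·(0.01821 + 0.09011·e^(−0.04·T));  sugar = (target − residual)·4.0·V
residual = 14.695·(0.01821 + 0.09011·e^(−0.04·13.7)) = 1.0331
sugar = (3.1 − 1.0331)·4.0·15.2

125.6673 g


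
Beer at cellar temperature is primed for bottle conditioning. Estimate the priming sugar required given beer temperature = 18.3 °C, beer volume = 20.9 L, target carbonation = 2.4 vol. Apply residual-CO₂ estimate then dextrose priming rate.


residual = 14.695·(0.01821 + 0.09011·e^(−0.04·T));  sugar = (target − residual)·4.0·V
residual = 14.695·(0.01821 + 0.09011·e^(−0.04·18.3)) = 0.9044
sugar = (2.4 − 0.9044)·4.0·20.9

125.0281 g


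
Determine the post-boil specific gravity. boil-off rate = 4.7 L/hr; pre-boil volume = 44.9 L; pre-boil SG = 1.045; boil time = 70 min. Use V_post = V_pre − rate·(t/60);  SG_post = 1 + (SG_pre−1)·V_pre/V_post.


V_post = 44.9 − 4.7·(70/60) = 39.4167
SG_post = 1 + (1.045 − 1)·44.9/39.4167

1.0513


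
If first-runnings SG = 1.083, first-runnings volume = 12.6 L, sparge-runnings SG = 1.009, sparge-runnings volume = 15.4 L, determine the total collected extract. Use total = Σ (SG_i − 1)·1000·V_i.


first = (1.083 − 1)·1000·12.6 = 1045.8000
sparge = (1.009 − 1)·1000·15.4 = 138.6000
total = 1045.8000 + 138.6000

1184.4000 gravity·L


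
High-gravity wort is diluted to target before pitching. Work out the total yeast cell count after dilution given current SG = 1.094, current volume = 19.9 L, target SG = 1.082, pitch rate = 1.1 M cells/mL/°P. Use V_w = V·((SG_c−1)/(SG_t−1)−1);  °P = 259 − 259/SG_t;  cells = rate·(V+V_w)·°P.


V_w = 19.9·((1.094−1)/(1.082−1)−1) = 2.9122
V_final = 19.9 + 2.9122 = 22.8122
°P = 259 − 259/1.082 = 19.6285
cells = 1.1·22.8122·19.6285

492.5452 billion cells


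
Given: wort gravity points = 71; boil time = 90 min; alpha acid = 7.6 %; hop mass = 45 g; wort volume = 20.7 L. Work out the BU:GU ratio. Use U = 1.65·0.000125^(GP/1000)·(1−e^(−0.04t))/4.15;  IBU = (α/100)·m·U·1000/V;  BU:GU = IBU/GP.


U = 1.65·0.000125^(71/1000)·(1−e^(−0.04·90))/4.15 = 0.2043
IBU = (7.6/100)·45·0.2043·1000/20.7 = 33.7552
BU:GU = 33.7552/71

0.4754


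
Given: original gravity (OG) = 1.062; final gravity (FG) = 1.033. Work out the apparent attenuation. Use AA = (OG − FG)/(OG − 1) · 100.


AA = (1.062 − 1.033)/(1.062 − 1) · 100

46.7742 %


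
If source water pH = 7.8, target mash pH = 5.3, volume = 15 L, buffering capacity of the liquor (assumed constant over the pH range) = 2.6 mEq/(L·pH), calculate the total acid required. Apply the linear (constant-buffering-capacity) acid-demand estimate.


acid = buffering capacity · (pH_source − pH_target) · V
acid = 2.6 · (7.8 − 5.3) · 15

97.5000 mEq


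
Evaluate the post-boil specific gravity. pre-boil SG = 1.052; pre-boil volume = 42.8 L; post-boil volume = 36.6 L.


SG_post = 1 + (SG_pre − 1)·V_pre/V_post
pts_pre = (1.052 − 1)·1000 = 52.0000
pts_post = 52.0000·42.8/36.6 = 60.8087
SG_post = 1 + 60.8087/1000

1.0608


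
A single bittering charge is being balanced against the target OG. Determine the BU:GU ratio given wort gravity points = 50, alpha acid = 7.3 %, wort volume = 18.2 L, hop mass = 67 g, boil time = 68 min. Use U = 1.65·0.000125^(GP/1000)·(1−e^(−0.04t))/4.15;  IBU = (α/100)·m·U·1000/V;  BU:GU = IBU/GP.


U = 1.65·0.000125^(50/1000)·(1−e^(−0.04·68))/4.15 = 0.2370
IBU = (7.3/100)·67·0.2370·1000/18.2 = 63.6814
BU:GU = 63.6814/50

1.2736


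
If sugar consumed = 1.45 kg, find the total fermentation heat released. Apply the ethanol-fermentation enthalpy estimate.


Q = m_sugar · 590 kJ/kg
Q = 1.45 · 590

855.5000 kJ


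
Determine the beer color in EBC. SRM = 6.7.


EBC = SRM · 1.97
EBC = 6.7 · 1.97

13.1990 EBC


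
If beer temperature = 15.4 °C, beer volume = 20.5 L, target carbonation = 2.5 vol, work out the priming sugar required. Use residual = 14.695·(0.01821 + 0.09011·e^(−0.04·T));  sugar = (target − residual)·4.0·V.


residual = 14.695·(0.01821 + 0.09011·e^(−0.04·15.4)) = 0.9828
sugar = (2.5 − 0.9828)·4.0·20.5

124.4121 g


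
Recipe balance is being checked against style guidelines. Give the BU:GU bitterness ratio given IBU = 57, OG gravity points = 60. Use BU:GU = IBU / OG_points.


BU:GU = 57 / 60

0.9500


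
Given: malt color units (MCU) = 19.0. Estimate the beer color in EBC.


SRM = 1.4922·MCU^0.6859;  EBC = SRM·1.97
SRM = 1.4922·19.0^0.6859 = 11.2441
EBC = 11.2441·1.97

22.1508 EBC


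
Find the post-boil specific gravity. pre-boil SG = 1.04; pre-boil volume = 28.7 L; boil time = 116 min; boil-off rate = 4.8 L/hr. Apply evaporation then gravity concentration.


V_post = V_pre − rate·(t/60);  SG_post = 1 + (SG_pre−1)·V_pre/V_post
V_post = 28.7 − 4.8·(116/60) = 19.4200
SG_post = 1 + (1.04 − 1)·28.7/19.4200

1.0591


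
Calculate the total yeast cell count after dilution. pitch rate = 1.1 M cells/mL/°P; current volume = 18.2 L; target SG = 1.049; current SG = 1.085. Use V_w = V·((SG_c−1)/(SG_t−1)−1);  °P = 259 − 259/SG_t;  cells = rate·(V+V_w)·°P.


V_w = 18.2·((1.085−1)/(1.049−1)−1) = 13.3714
V_final = 18.2 + 13.3714 = 31.5714
°P = 259 − 259/1.049 = 12.0982
cells = 1.1·31.5714·12.0982

420.1528 billion cells


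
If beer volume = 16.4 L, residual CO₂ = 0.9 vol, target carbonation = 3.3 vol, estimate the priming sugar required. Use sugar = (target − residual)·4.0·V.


sugar = (3.3 − 0.9)·4.0·16.4

157.4400 g


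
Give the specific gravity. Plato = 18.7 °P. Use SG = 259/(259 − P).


SG = 259/(259 − 18.7)

1.0778


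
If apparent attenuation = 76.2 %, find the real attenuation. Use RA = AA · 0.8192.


RA = 76.2 · 0.8192

62.4230 %


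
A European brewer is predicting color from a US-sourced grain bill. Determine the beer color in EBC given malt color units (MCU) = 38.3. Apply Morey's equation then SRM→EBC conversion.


SRM = 1.4922·MCU^0.6859;  EBC = SRM·1.97
SRM = 1.4922·38.3^0.6859 = 18.1862
EBC = 18.1862·1.97

35.8269 EBC


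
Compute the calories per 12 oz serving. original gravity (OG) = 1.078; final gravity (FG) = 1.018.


ABW = (OG−FG)·131.25·0.79/FG;  °P = 259 − 259/SG (for OG→OE and FG→AE);  RE = 0.1808·OE + 0.8192·AE;  Cal = (6.9·ABW + 4·(RE−0.1))·FG·3.55
ABW = (1.078 − 1.018)·131.25·0.79/1.018 = 6.1112
OE = 259 − 259/1.078 = 18.7403 °P
AE = 259 − 259/1.018 = 4.5796 °P
RE = 0.1808·18.7403 + 0.8192·4.5796 = 7.1398 °P
Cal = (6.9·6.1112 + 4·(7.1398−0.1))·1.018·3.55

254.1544 kcal


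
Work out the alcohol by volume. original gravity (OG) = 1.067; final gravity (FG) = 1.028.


ABV = (OG − FG) · 131.25
ABV = (1.067 − 1.028) · 131.25

5.1187 % ABV


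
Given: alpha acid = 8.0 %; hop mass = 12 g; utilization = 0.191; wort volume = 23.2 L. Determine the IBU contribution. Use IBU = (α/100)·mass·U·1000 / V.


IBU = (8.0/100)·12·0.191·1000 / 23.2

7.9034 IBU


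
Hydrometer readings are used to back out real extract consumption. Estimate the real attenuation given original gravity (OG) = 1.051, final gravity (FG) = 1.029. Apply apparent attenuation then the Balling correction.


AA = (OG−FG)/(OG−1)·100;  RA = AA·0.8192
AA = (1.051 − 1.029)/(1.051 − 1)·100 = 43.1373
RA = 43.1373·0.8192

35.3380 %


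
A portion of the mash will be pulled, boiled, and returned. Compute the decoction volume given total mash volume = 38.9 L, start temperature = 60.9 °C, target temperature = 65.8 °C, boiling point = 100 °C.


V_dec = V_total·(T_target − T_start)/(T_boil − T_start)
V_dec = 38.9·(65.8 − 60.9)/(100 − 60.9)

4.8749 L


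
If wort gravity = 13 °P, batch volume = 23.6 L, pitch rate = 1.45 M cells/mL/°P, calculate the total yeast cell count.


cells (billions) = rate · V_L · °P
cells = 1.45 · 23.6 · 13

444.8600 billion cells


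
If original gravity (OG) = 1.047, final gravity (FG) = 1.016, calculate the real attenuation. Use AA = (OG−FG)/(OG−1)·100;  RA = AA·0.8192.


AA = (1.047 − 1.016)/(1.047 − 1)·100 = 65.9574
RA = 65.9574·0.8192

54.0323 %


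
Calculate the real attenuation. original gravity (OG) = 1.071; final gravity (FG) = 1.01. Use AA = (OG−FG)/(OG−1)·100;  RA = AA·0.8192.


AA = (1.071 − 1.01)/(1.071 − 1)·100 = 85.9155
RA = 85.9155·0.8192

70.3820 %


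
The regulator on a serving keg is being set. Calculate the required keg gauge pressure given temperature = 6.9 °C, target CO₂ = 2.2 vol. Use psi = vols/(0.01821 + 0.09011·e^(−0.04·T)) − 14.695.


psi = 2.2/(0.01821 + 0.09011·e^(−0.04·6.9)) − 14.695

10.7131 psi


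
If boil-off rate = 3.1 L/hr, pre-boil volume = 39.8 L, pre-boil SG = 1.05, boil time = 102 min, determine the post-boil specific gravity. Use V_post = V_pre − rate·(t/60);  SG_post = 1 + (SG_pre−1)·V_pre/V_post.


V_post = 39.8 − 3.1·(102/60) = 34.5300
SG_post = 1 + (1.05 − 1)·39.8/34.5300

1.0576


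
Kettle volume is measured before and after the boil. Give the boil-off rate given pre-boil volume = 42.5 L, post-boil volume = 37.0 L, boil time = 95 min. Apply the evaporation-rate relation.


rate = (V_pre − V_post) / (t_min/60)
rate = (42.5 − 37.0) / (95/60)

3.4737 L/hr


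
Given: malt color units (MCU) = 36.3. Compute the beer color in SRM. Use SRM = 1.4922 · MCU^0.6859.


SRM = 1.4922 · 36.3^0.6859

17.5294 SRM


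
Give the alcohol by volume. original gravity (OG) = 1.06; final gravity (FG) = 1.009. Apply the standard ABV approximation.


ABV = (OG − FG) · 131.25
ABV = (1.06 − 1.009) · 131.25

6.6938 % ABV


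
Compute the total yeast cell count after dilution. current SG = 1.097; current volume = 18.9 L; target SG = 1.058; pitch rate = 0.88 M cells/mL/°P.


V_w = V·((SG_c−1)/(SG_t−1)−1);  °P = 259 − 259/SG_t;  cells = rate·(V+V_w)·°P
V_w = 18.9·((1.097−1)/(1.058−1)−1) = 12.7086
V_final = 18.9 + 12.7086 = 31.6086
°P = 259 − 259/1.058 = 14.1985
cells = 0.88·31.6086·14.1985

394.9393 billion cells


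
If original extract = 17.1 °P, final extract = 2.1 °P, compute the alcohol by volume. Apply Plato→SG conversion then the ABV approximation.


SG = 259/(259 − P);  ABV = (OG − FG)·131.25
OG = 259/(259 − 17.1) = 1.0707
FG = 259/(259 − 2.1) = 1.0082
ABV = (1.0707 − 1.0082)·131.25

8.2052 % ABV


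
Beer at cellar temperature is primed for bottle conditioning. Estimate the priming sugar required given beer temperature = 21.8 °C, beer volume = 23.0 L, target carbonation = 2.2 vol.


residual = 14.695·(0.01821 + 0.09011·e^(−0.04·T));  sugar = (target − residual)·4.0·V
residual = 14.695·(0.01821 + 0.09011·e^(−0.04·21.8)) = 0.8212
sugar = (2.2 − 0.8212)·4.0·23.0

126.8451 g


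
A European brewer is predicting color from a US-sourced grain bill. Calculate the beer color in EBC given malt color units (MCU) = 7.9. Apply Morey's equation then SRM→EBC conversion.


SRM = 1.4922·MCU^0.6859;  EBC = SRM·1.97
SRM = 1.4922·7.9^0.6859 = 6.1590
EBC = 6.1590·1.97

12.1332 EBC


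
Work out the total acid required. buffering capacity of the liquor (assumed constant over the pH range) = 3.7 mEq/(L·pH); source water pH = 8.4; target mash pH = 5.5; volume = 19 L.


acid = buffering capacity · (pH_source − pH_target) · V
acid = 3.7 · (8.4 − 5.5) · 19

203.8700 mEq


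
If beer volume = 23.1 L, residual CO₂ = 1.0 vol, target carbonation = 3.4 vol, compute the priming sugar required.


sugar = (target − residual)·4.0·V
sugar = (3.4 − 1.0)·4.0·23.1

221.7600 g


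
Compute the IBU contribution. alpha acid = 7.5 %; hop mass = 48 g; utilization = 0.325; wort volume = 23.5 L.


IBU = (α/100)·mass·U·1000 / V
IBU = (7.5/100)·48·0.325·1000 / 23.5

49.7872 IBU


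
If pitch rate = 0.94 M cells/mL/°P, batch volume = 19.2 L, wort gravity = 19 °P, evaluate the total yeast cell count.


cells (billions) = rate · V_L · °P
cells = 0.94 · 19.2 · 19

342.9120 billion cells


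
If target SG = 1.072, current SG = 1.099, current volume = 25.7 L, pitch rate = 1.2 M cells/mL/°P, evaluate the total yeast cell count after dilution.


V_w = V·((SG_c−1)/(SG_t−1)−1);  °P = 259 − 259/SG_t;  cells = rate·(V+V_w)·°P
V_w = 25.7·((1.099−1)/(1.072−1)−1) = 9.6375
V_final = 25.7 + 9.6375 = 35.3375
°P = 259 − 259/1.072 = 17.3955
cells = 1.2·35.3375·17.3955

737.6571 billion cells


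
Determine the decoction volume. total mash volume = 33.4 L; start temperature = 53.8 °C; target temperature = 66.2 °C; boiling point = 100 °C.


V_dec = V_total·(T_target − T_start)/(T_boil − T_start)
V_dec = 33.4·(66.2 − 53.8)/(100 − 53.8)

8.9645 L


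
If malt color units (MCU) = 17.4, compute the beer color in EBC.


SRM = 1.4922·MCU^0.6859;  EBC = SRM·1.97
SRM = 1.4922·17.4^0.6859 = 10.5857
EBC = 10.5857·1.97

20.8538 EBC


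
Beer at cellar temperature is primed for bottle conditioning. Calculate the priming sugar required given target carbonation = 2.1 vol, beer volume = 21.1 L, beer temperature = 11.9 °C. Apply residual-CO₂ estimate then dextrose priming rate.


residual = 14.695·(0.01821 + 0.09011·e^(−0.04·T));  sugar = (target − residual)·4.0·V
residual = 14.695·(0.01821 + 0.09011·e^(−0.04·11.9)) = 1.0903
sugar = (2.1 − 1.0903)·4.0·21.1

85.2227 g


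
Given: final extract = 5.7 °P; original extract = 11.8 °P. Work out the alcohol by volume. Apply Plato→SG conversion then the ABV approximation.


SG = 259/(259 − P);  ABV = (OG − FG)·131.25
OG = 259/(259 − 11.8) = 1.0477
FG = 259/(259 − 5.7) = 1.0225
ABV = (1.0477 − 1.0225)·131.25

3.3117 % ABV


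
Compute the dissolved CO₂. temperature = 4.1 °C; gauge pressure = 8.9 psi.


vols = (P + 14.695)·(0.01821 + 0.09011·e^(−0.04·T))
vols = (8.9 + 14.695)·(0.01821 + 0.09011·e^(−0.04·4.1))

2.2342 volumes


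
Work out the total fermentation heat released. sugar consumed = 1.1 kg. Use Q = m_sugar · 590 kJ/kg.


Q = 1.1 · 590

649.0000 kJ


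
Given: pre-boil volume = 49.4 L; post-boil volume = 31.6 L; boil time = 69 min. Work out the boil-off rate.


rate = (V_pre − V_post) / (t_min/60)
rate = (49.4 − 31.6) / (69/60)

15.4783 L/hr


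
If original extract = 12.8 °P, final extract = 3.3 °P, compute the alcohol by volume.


SG = 259/(259 − P);  ABV = (OG − FG)·131.25
OG = 259/(259 − 12.8) = 1.0520
FG = 259/(259 − 3.3) = 1.0129
ABV = (1.0520 − 1.0129)·131.25

5.1298 % ABV


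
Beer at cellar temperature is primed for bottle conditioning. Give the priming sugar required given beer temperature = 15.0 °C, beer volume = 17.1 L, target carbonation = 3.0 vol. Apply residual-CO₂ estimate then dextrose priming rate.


residual = 14.695·(0.01821 + 0.09011·e^(−0.04·T));  sugar = (target − residual)·4.0·V
residual = 14.695·(0.01821 + 0.09011·e^(−0.04·15.0)) = 0.9943
sugar = (3.0 − 0.9943)·4.0·17.1

137.1889 g


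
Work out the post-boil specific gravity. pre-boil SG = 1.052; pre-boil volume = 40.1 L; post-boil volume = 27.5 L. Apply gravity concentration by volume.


SG_post = 1 + (SG_pre − 1)·V_pre/V_post
pts_pre = (1.052 − 1)·1000 = 52.0000
pts_post = 52.0000·40.1/27.5 = 75.8255
SG_post = 1 + 75.8255/1000

1.0758


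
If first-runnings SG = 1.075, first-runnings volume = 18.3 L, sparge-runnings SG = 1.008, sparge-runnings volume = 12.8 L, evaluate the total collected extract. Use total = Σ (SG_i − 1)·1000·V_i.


first = (1.075 − 1)·1000·18.3 = 1372.5000
sparge = (1.008 − 1)·1000·12.8 = 102.4000
total = 1372.5000 + 102.4000

1474.9000 gravity·L


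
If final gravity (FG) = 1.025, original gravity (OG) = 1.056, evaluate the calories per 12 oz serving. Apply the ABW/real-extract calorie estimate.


ABW = (OG−FG)·131.25·0.79/FG;  °P = 259 − 259/SG (for OG→OE and FG→AE);  RE = 0.1808·OE + 0.8192·AE;  Cal = (6.9·ABW + 4·(RE−0.1))·FG·3.55
ABW = (1.056 − 1.025)·131.25·0.79/1.025 = 3.1359
OE = 259 − 259/1.056 = 13.7348 °P
AE = 259 − 259/1.025 = 6.3171 °P
RE = 0.1808·13.7348 + 0.8192·6.3171 = 7.6582 °P
Cal = (6.9·3.1359 + 4·(7.6582−0.1))·1.025·3.55

188.7443 kcal


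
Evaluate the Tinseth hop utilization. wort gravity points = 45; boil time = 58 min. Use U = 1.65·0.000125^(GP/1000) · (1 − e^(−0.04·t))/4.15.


bigness = 1.65·0.000125^(45/1000) = 1.1011
boil_factor = (1 − e^(−0.04·58))/4.15 = 0.2173
U = 1.1011 · 0.2173

0.2393


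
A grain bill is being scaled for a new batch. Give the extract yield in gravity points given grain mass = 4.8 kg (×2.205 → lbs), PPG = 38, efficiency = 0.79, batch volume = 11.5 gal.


points = lbs × PPG × eff / vol
lbs = 4.8 × 2.205 = 10.5840
points = 10.5840 × 38 × 0.79 / 11.5

27.6288 points


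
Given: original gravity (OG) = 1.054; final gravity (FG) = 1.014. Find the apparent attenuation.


AA = (OG − FG)/(OG − 1) · 100
AA = (1.054 − 1.014)/(1.054 − 1) · 100

74.0741 %


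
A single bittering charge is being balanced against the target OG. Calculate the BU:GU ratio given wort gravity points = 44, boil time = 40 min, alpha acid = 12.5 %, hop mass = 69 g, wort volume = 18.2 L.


U = 1.65·0.000125^(GP/1000)·(1−e^(−0.04t))/4.15;  IBU = (α/100)·m·U·1000/V;  BU:GU = IBU/GP
U = 1.65·0.000125^(44/1000)·(1−e^(−0.04·40))/4.15 = 0.2137
IBU = (12.5/100)·69·0.2137·1000/18.2 = 101.2621
BU:GU = 101.2621/44

2.3014


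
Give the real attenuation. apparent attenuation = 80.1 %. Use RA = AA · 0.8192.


RA = 80.1 · 0.8192

65.6179 %


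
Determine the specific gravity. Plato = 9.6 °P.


SG = 259/(259 − P)
SG = 259/(259 − 9.6)

1.0385


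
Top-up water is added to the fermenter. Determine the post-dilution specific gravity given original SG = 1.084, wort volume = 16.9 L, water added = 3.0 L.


SG_new = 1 + (SG_old − 1)·V_old/(V_old + V_water)
pts = (1.084 − 1)·1000·16.9/(16.9 + 3.0) = 71.3367
SG_new = 1 + 71.3367/1000

1.0713


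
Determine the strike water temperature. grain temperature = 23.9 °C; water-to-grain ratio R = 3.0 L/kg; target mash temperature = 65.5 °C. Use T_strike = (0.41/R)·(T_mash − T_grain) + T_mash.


T_strike = (0.41/3.0)·(65.5 − 23.9) + 65.5

71.1853 °C


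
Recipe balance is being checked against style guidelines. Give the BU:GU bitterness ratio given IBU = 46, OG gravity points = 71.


BU:GU = IBU / OG_points
BU:GU = 46 / 71

0.6479


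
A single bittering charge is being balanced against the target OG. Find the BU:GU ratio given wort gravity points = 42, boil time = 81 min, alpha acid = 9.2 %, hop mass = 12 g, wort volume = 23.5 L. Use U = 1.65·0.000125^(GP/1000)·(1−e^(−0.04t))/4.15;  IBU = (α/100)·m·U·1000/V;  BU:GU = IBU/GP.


U = 1.65·0.000125^(42/1000)·(1−e^(−0.04·81))/4.15 = 0.2619
IBU = (9.2/100)·12·0.2619·1000/23.5 = 12.3043
BU:GU = 12.3043/42

0.2930


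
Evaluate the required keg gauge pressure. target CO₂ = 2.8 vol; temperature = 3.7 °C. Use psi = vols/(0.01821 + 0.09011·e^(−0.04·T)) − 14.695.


psi = 2.8/(0.01821 + 0.09011·e^(−0.04·3.7)) − 14.695

14.4949 psi


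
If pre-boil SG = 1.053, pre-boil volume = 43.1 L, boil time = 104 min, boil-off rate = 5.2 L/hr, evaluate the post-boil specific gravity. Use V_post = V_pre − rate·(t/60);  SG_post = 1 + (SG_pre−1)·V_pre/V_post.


V_post = 43.1 − 5.2·(104/60) = 34.0867
SG_post = 1 + (1.053 − 1)·43.1/34.0867

1.0670


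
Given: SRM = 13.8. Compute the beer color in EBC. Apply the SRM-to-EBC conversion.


EBC = SRM · 1.97
EBC = 13.8 · 1.97

27.1860 EBC


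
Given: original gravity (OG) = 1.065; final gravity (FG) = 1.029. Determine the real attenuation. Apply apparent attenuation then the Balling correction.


AA = (OG−FG)/(OG−1)·100;  RA = AA·0.8192
AA = (1.065 − 1.029)/(1.065 − 1)·100 = 55.3846
RA = 55.3846·0.8192

45.3711 %


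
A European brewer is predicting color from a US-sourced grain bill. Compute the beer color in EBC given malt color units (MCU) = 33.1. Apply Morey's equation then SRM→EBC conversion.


SRM = 1.4922·MCU^0.6859;  EBC = SRM·1.97
SRM = 1.4922·33.1^0.6859 = 16.4542
EBC = 16.4542·1.97

32.4148 EBC


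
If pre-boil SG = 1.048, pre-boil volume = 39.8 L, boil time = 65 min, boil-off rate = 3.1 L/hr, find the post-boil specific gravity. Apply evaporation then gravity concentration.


V_post = V_pre − rate·(t/60);  SG_post = 1 + (SG_pre−1)·V_pre/V_post
V_post = 39.8 − 3.1·(65/60) = 36.4417
SG_post = 1 + (1.048 − 1)·39.8/36.4417

1.0524


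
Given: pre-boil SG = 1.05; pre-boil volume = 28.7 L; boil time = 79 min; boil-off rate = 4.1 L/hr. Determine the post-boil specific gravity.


V_post = V_pre − rate·(t/60);  SG_post = 1 + (SG_pre−1)·V_pre/V_post
V_post = 28.7 − 4.1·(79/60) = 23.3017
SG_post = 1 + (1.05 − 1)·28.7/23.3017

1.0616


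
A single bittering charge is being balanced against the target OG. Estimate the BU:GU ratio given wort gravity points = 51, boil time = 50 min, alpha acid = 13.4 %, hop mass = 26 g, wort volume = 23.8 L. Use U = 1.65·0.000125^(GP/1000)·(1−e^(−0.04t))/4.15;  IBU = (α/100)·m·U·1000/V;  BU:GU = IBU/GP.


U = 1.65·0.000125^(51/1000)·(1−e^(−0.04·50))/4.15 = 0.2174
IBU = (13.4/100)·26·0.2174·1000/23.8 = 31.8220
BU:GU = 31.8220/51

0.6240


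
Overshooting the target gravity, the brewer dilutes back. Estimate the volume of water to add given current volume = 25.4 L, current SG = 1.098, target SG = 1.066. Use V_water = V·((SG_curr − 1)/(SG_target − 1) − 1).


V_water = 25.4·((1.098 − 1)/(1.066 − 1) − 1)

12.3152 L


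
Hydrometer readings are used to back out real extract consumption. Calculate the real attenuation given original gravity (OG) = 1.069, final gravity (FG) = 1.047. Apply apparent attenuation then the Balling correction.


AA = (OG−FG)/(OG−1)·100;  RA = AA·0.8192
AA = (1.069 − 1.047)/(1.069 − 1)·100 = 31.8841
RA = 31.8841·0.8192

26.1194 %
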